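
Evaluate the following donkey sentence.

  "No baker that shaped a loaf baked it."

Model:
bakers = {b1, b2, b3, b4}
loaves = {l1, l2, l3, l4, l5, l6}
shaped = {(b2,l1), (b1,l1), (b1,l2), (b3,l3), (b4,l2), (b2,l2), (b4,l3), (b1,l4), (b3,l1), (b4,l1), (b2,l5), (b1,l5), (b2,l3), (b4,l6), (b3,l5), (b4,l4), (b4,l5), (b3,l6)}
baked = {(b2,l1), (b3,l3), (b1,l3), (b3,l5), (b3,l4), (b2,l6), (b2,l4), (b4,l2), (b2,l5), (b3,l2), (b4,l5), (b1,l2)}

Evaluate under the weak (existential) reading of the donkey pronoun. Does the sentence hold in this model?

"it" takes "a loaf" as antecedent — a donkey pronoun bound across the clause boundary.
Truth condition: for no (b,l) with shaped(b,l) does baked(b,l) hold.
Restrictor pairs — does the scope hold? (b1,l1):fails  (b1,l2):holds  (b1,l4):fails  (b1,l5):fails  (b2,l1):holds  (b2,l2):fails  (b2,l3):fails  (b2,l5):holds  (b3,l1):fails  (b3,l3):holds  (b3,l5):holds  (b3,l6):fails  (b4,l1):fails  (b4,l2):holds  (b4,l3):fails  (b4,l4):fails  (b4,l5):holds  (b4,l6):fails
Scope holds for 7 pair(s), so the sentence is false.

False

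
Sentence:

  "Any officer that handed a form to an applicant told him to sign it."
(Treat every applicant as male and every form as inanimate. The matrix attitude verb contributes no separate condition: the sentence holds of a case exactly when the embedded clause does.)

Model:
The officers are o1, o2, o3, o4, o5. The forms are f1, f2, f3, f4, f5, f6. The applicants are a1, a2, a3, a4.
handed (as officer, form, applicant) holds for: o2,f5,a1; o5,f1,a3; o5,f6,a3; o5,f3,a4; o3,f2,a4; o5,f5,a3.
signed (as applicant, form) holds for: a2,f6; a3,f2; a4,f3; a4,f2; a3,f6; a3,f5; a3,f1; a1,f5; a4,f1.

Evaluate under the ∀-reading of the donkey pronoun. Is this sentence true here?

True

"him" takes "an applicant" as antecedent and "it" takes "a form"; both are donkey pronouns co-varying with the restrictor.
Strong reading: for every (o,f,a) with handed(o,f,a), signed(a,f).
Restrictor triples: (o2,f5,a1)→signed(a1,f5) ✓  (o3,f2,a4)→signed(a4,f2) ✓  (o5,f1,a3)→signed(a3,f1) ✓  (o5,f3,a4)→signed(a4,f3) ✓  (o5,f5,a3)→signed(a3,f5) ✓  (o5,f6,a3)→signed(a3,f6) ✓
Every restrictor triple satisfies the scope.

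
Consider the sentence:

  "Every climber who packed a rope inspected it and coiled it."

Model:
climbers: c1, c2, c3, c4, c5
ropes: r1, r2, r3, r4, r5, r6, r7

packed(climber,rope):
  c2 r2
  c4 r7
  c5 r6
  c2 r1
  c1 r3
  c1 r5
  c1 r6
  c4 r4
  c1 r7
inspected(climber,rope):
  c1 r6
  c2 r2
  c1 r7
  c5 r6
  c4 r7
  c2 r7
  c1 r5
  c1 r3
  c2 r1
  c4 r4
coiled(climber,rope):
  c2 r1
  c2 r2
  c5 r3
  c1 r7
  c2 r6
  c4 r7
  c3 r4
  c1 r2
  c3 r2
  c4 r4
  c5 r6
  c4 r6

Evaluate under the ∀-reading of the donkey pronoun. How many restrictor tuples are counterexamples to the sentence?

3

"it" takes "a rope" as antecedent — a donkey pronoun bound across the clause boundary.
Strong reading: for every (c,r) with packed(c,r), inspected(c,r) ∧ coiled(c,r).
Restrictor pairs: (c1,r3) ✗  (c1,r5) ✗  (c1,r6) ✗  (c1,r7) ✓  (c2,r1) ✓  (c2,r2) ✓  (c4,r4) ✓  (c4,r7) ✓  (c5,r6) ✓
Counterexamples (restrictor pairs failing the scope): 3.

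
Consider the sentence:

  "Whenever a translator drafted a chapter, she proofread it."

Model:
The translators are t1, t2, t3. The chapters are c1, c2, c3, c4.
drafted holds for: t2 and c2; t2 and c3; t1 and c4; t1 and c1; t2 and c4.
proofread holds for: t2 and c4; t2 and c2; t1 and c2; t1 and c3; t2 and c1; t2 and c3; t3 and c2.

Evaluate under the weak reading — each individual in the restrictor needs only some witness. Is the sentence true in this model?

False

"it" takes "a chapter" as antecedent — a donkey pronoun bound across the clause boundary.
Weak reading: every translator t with some drafted-chapter has at least one drafted-chapter c such that proofread(t,c).
Per translator: t1:✗  t2:✓
t1 has no witness among its drafted-chapters.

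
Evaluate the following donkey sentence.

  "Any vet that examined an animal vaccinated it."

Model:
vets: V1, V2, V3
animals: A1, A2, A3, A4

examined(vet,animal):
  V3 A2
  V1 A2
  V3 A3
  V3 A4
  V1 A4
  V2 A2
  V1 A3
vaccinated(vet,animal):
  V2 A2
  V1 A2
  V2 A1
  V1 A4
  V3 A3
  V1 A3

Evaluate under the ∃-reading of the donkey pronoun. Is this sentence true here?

"it" takes "an animal" as antecedent — a donkey pronoun bound across the clause boundary.
Weak reading: every vet v with some examined-animal has at least one examined-animal a such that vaccinated(v,a).
Per vet: V1:✓  V2:✓  V3:✓
Every vet in the restrictor has a witness.

True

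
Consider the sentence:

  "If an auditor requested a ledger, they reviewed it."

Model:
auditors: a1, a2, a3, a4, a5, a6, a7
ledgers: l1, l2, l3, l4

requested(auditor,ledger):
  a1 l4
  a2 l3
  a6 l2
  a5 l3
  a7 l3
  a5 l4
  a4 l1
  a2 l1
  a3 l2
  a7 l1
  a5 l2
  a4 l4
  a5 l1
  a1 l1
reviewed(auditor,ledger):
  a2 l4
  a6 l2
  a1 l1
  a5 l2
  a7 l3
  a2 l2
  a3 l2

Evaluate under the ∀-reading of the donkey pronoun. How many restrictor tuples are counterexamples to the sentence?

"it" takes "a ledger" as antecedent — a donkey pronoun bound across the clause boundary.
Strong reading: for every (a,l) with requested(a,l), reviewed(a,l).
Restrictor pairs: (a1,l1) ✓  (a1,l4) ✗  (a2,l1) ✗  (a2,l3) ✗  (a3,l2) ✓  (a4,l1) ✗  (a4,l4) ✗  (a5,l1) ✗  (a5,l2) ✓  (a5,l3) ✗  (a5,l4) ✗  (a6,l2) ✓  (a7,l1) ✗  (a7,l3) ✓
Counterexamples (restrictor pairs failing the scope): 9.

9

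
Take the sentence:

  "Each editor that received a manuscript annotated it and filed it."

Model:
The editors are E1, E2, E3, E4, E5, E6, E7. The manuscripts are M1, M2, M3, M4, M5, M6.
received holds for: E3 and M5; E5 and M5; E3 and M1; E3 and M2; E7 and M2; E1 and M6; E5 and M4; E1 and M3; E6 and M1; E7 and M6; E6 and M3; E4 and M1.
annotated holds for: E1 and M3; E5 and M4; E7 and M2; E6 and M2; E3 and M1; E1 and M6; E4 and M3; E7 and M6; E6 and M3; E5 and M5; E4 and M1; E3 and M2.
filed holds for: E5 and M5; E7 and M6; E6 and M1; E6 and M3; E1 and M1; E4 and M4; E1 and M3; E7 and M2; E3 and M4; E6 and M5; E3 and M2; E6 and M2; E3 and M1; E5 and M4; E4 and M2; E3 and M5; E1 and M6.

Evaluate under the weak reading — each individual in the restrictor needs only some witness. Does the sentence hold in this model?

"it" takes "a manuscript" as antecedent — a donkey pronoun bound across the clause boundary.
Weak reading: every editor e with some received-manuscript has at least one received-manuscript m such that annotated(e,m) ∧ filed(e,m).
Per editor: E1:✓  E3:✓  E4:✗  E5:✓  E6:✓  E7:✓
E4 has no witness among its received-manuscripts.

False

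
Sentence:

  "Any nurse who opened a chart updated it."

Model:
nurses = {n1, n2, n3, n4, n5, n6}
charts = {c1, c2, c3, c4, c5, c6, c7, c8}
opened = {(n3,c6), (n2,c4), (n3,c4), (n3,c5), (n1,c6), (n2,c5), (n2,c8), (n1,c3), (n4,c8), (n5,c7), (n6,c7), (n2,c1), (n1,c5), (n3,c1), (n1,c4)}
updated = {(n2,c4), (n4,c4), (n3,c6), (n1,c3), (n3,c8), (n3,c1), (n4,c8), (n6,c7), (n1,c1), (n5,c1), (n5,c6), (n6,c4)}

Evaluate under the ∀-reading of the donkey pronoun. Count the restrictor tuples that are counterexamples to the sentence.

9

"it" takes "a chart" as antecedent — a donkey pronoun bound across the clause boundary.
Strong reading: for every (n,c) with opened(n,c), updated(n,c).
Restrictor pairs: (n1,c3) ✓  (n1,c4) ✗  (n1,c5) ✗  (n1,c6) ✗  (n2,c1) ✗  (n2,c4) ✓  (n2,c5) ✗  (n2,c8) ✗  (n3,c1) ✓  (n3,c4) ✗  (n3,c5) ✗  (n3,c6) ✓  (n4,c8) ✓  (n5,c7) ✗  (n6,c7) ✓
Counterexamples (restrictor pairs failing the scope): 9.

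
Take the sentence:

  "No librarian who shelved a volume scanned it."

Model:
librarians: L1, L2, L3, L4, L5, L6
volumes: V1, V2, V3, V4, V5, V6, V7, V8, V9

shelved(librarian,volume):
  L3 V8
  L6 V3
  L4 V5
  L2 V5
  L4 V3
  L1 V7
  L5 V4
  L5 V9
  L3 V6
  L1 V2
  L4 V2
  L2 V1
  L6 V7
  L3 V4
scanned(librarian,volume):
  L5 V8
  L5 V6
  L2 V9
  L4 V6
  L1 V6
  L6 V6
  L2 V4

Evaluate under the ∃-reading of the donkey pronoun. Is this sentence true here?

"it" takes "a volume" as antecedent — a donkey pronoun bound across the clause boundary.
Truth condition: for no (l,v) with shelved(l,v) does scanned(l,v) hold.
Restrictor pairs — does the scope hold? (L1,V2):fails  (L1,V7):fails  (L2,V1):fails  (L2,V5):fails  (L3,V4):fails  (L3,V6):fails  (L3,V8):fails  (L4,V2):fails  (L4,V3):fails  (L4,V5):fails  (L5,V4):fails  (L5,V9):fails  (L6,V3):fails  (L6,V7):fails
Scope holds for no restrictor pair, so the sentence is true.

True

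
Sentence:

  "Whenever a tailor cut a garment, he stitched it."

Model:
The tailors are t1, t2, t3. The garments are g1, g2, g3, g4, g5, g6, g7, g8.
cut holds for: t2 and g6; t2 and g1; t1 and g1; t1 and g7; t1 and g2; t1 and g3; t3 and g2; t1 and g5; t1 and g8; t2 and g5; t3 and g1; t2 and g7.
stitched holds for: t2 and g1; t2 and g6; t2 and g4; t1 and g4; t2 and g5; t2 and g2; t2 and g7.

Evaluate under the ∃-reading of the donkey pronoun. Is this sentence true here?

"it" takes "a garment" as antecedent — a donkey pronoun bound across the clause boundary.
Weak reading: every tailor t with some cut-garment has at least one cut-garment g such that stitched(t,g).
Per tailor: t1:✗  t2:✓  t3:✗
t1 has no witness among its cut-garments.

False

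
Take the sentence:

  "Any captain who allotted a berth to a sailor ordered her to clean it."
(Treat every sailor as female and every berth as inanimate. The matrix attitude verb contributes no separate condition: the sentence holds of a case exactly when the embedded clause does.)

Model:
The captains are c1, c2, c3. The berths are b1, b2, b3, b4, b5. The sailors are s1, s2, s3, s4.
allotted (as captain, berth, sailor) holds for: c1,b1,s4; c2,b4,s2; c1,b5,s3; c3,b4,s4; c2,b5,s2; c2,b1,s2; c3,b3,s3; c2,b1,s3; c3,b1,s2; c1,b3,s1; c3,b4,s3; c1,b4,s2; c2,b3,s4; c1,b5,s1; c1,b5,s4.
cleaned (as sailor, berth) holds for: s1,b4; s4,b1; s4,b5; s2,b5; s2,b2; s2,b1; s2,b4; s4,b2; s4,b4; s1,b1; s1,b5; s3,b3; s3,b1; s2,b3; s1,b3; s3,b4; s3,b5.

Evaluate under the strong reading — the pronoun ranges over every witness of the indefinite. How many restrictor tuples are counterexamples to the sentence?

"her" takes "a sailor" as antecedent and "it" takes "a berth"; both are donkey pronouns co-varying with the restrictor.
Strong reading: for every (c,b,s) with allotted(c,b,s), cleaned(s,b).
Restrictor triples: (c1,b1,s4)→cleaned(s4,b1) ✓  (c1,b3,s1)→cleaned(s1,b3) ✓  (c1,b4,s2)→cleaned(s2,b4) ✓  (c1,b5,s1)→cleaned(s1,b5) ✓  (c1,b5,s3)→cleaned(s3,b5) ✓  (c1,b5,s4)→cleaned(s4,b5) ✓  (c2,b1,s2)→cleaned(s2,b1) ✓  (c2,b1,s3)→cleaned(s3,b1) ✓  (c2,b3,s4)→cleaned(s4,b3) ✗  (c2,b4,s2)→cleaned(s2,b4) ✓  (c2,b5,s2)→cleaned(s2,b5) ✓  (c3,b1,s2)→cleaned(s2,b1) ✓  (c3,b3,s3)→cleaned(s3,b3) ✓  (c3,b4,s3)→cleaned(s3,b4) ✓  (c3,b4,s4)→cleaned(s4,b4) ✓
Counterexamples (restrictor triples failing the scope): 1.

1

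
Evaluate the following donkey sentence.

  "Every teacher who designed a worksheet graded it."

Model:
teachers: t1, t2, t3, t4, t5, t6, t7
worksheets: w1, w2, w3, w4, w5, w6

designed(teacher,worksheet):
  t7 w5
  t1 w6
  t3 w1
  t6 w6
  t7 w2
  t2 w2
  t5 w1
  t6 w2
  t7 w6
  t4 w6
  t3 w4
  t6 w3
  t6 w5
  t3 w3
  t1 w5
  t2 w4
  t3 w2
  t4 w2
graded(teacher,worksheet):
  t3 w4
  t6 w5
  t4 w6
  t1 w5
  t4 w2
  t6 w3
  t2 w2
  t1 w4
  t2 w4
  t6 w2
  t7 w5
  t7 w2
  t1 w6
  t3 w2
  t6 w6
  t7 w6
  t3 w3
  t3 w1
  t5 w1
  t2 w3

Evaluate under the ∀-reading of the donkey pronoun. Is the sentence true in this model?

"it" takes "a worksheet" as antecedent — a donkey pronoun bound across the clause boundary.
Strong reading: for every (t,w) with designed(t,w), graded(t,w).
Restrictor pairs: (t1,w5) ✓  (t1,w6) ✓  (t2,w2) ✓  (t2,w4) ✓  (t3,w1) ✓  (t3,w2) ✓  (t3,w3) ✓  (t3,w4) ✓  (t4,w2) ✓  (t4,w6) ✓  (t5,w1) ✓  (t6,w2) ✓  (t6,w3) ✓  (t6,w5) ✓  (t6,w6) ✓  (t7,w2) ✓  (t7,w5) ✓  (t7,w6) ✓
Every restrictor pair satisfies the scope.

True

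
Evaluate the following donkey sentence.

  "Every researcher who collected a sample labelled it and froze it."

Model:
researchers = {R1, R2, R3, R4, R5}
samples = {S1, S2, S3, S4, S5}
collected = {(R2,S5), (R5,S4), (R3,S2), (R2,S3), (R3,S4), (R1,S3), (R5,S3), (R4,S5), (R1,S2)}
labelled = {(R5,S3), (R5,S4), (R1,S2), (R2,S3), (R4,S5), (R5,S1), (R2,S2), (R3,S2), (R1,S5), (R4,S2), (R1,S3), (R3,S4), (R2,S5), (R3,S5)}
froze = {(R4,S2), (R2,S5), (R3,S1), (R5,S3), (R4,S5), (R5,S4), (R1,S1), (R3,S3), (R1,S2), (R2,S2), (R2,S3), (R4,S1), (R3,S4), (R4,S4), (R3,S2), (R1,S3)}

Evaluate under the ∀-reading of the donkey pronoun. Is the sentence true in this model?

True

"it" takes "a sample" as antecedent — a donkey pronoun bound across the clause boundary.
Strong reading: for every (r,s) with collected(r,s), labelled(r,s) ∧ froze(r,s).
Restrictor pairs: (R1,S2) ✓  (R1,S3) ✓  (R2,S3) ✓  (R2,S5) ✓  (R3,S2) ✓  (R3,S4) ✓  (R4,S5) ✓  (R5,S3) ✓  (R5,S4) ✓
Every restrictor pair satisfies the scope.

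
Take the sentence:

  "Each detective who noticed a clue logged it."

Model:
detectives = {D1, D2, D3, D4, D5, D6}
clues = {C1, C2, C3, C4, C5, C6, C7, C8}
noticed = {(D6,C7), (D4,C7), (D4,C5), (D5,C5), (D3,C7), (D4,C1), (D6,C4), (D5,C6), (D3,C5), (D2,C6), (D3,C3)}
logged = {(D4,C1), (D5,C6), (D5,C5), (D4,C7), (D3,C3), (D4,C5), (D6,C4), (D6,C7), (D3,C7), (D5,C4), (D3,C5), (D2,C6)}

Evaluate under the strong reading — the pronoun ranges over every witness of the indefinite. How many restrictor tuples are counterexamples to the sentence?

"it" takes "a clue" as antecedent — a donkey pronoun bound across the clause boundary.
Strong reading: for every (d,c) with noticed(d,c), logged(d,c).
Restrictor pairs: (D2,C6) ✓  (D3,C3) ✓  (D3,C5) ✓  (D3,C7) ✓  (D4,C1) ✓  (D4,C5) ✓  (D4,C7) ✓  (D5,C5) ✓  (D5,C6) ✓  (D6,C4) ✓  (D6,C7) ✓
Counterexamples (restrictor pairs failing the scope): 0.

0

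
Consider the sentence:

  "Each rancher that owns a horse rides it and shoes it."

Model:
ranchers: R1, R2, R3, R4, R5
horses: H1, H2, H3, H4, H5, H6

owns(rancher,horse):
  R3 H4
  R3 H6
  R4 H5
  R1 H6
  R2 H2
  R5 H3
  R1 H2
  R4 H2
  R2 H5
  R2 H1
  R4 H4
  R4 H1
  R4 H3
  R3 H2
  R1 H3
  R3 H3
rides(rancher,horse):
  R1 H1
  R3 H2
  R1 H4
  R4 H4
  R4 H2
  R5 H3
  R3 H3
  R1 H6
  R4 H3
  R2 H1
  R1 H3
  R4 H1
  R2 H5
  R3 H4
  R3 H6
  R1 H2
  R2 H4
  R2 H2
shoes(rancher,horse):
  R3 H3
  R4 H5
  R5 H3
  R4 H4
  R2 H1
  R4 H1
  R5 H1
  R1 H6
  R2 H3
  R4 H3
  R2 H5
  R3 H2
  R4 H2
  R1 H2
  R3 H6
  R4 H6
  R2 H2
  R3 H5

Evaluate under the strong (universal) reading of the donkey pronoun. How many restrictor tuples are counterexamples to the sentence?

3

"it" takes "a horse" as antecedent — a donkey pronoun bound across the clause boundary.
Strong reading: for every (r,h) with owns(r,h), rides(r,h) ∧ shoes(r,h).
Restrictor pairs: (R1,H2) ✓  (R1,H3) ✗  (R1,H6) ✓  (R2,H1) ✓  (R2,H2) ✓  (R2,H5) ✓  (R3,H2) ✓  (R3,H3) ✓  (R3,H4) ✗  (R3,H6) ✓  (R4,H1) ✓  (R4,H2) ✓  (R4,H3) ✓  (R4,H4) ✓  (R4,H5) ✗  (R5,H3) ✓
Counterexamples (restrictor pairs failing the scope): 3.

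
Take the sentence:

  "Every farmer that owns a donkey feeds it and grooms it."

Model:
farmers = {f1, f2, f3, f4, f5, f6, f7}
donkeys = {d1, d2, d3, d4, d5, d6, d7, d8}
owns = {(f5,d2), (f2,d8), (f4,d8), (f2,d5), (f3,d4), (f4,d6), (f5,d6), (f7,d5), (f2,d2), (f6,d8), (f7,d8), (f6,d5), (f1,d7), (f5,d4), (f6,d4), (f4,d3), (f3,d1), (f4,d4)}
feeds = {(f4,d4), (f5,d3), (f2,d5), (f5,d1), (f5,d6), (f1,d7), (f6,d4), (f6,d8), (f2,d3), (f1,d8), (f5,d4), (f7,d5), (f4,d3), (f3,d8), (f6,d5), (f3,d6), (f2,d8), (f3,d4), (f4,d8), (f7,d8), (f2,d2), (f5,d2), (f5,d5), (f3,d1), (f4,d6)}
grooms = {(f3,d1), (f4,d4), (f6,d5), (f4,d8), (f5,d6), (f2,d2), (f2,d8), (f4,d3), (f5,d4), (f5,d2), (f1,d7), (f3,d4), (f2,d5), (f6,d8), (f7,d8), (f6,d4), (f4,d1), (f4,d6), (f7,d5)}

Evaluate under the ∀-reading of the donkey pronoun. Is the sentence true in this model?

"it" takes "a donkey" as antecedent — a donkey pronoun bound across the clause boundary.
Strong reading: for every (f,d) with owns(f,d), feeds(f,d) ∧ grooms(f,d).
Restrictor pairs: (f1,d7) ✓  (f2,d2) ✓  (f2,d5) ✓  (f2,d8) ✓  (f3,d1) ✓  (f3,d4) ✓  (f4,d3) ✓  (f4,d4) ✓  (f4,d6) ✓  (f4,d8) ✓  (f5,d2) ✓  (f5,d4) ✓  (f5,d6) ✓  (f6,d4) ✓  (f6,d5) ✓  (f6,d8) ✓  (f7,d5) ✓  (f7,d8) ✓
Every restrictor pair satisfies the scope.

True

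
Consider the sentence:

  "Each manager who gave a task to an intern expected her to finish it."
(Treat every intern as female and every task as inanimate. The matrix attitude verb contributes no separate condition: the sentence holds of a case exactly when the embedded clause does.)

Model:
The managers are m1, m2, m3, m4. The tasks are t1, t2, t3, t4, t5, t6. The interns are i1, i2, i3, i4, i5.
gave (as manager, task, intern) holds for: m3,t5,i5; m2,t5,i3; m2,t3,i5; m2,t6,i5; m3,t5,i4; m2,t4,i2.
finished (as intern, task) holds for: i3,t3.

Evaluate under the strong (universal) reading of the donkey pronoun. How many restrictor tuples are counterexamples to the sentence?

6

"her" takes "an intern" as antecedent and "it" takes "a task"; both are donkey pronouns co-varying with the restrictor.
Strong reading: for every (m,t,i) with gave(m,t,i), finished(i,t).
Restrictor triples: (m2,t3,i5)→finished(i5,t3) ✗  (m2,t4,i2)→finished(i2,t4) ✗  (m2,t5,i3)→finished(i3,t5) ✗  (m2,t6,i5)→finished(i5,t6) ✗  (m3,t5,i4)→finished(i4,t5) ✗  (m3,t5,i5)→finished(i5,t5) ✗
Counterexamples (restrictor triples failing the scope): 6.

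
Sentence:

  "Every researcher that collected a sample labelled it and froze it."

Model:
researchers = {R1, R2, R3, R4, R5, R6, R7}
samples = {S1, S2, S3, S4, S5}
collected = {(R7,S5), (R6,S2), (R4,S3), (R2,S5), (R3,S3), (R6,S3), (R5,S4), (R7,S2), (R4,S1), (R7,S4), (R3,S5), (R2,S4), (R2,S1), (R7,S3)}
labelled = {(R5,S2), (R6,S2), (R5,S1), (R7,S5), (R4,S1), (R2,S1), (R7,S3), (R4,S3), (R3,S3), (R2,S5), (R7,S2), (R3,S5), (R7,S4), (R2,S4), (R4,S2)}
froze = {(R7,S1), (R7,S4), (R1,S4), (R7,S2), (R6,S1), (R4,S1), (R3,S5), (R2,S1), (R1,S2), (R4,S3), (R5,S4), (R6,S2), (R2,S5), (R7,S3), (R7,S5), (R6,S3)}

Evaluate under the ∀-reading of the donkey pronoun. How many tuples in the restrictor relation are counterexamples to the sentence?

4

"it" takes "a sample" as antecedent — a donkey pronoun bound across the clause boundary.
Strong reading: for every (r,s) with collected(r,s), labelled(r,s) ∧ froze(r,s).
Restrictor pairs: (R2,S1) ✓  (R2,S4) ✗  (R2,S5) ✓  (R3,S3) ✗  (R3,S5) ✓  (R4,S1) ✓  (R4,S3) ✓  (R5,S4) ✗  (R6,S2) ✓  (R6,S3) ✗  (R7,S2) ✓  (R7,S3) ✓  (R7,S4) ✓  (R7,S5) ✓
Counterexamples (restrictor pairs failing the scope): 4.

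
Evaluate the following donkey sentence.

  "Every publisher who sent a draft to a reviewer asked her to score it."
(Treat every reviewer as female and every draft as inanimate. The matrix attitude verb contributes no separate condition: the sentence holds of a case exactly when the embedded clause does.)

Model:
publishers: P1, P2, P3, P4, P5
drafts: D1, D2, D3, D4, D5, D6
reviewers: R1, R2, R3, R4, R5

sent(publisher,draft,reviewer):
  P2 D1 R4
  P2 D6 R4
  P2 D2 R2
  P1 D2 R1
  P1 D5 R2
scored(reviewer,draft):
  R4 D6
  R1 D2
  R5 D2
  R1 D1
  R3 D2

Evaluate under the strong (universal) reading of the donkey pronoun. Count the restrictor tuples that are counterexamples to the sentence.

3

"her" takes "a reviewer" as antecedent and "it" takes "a draft"; both are donkey pronouns co-varying with the restrictor.
Strong reading: for every (p,d,r) with sent(p,d,r), scored(r,d).
Restrictor triples: (P1,D2,R1)→scored(R1,D2) ✓  (P1,D5,R2)→scored(R2,D5) ✗  (P2,D1,R4)→scored(R4,D1) ✗  (P2,D2,R2)→scored(R2,D2) ✗  (P2,D6,R4)→scored(R4,D6) ✓
Counterexamples (restrictor triples failing the scope): 3.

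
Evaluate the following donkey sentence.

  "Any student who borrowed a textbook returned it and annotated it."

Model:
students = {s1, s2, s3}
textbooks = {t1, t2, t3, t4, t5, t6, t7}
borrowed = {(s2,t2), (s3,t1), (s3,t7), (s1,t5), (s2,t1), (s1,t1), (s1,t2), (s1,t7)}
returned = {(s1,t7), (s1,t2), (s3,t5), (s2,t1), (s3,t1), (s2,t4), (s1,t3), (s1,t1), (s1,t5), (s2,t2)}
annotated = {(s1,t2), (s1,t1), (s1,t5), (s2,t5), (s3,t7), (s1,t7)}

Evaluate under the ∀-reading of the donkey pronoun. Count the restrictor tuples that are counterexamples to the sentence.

4

"it" takes "a textbook" as antecedent — a donkey pronoun bound across the clause boundary.
Strong reading: for every (s,t) with borrowed(s,t), returned(s,t) ∧ annotated(s,t).
Restrictor pairs: (s1,t1) ✓  (s1,t2) ✓  (s1,t5) ✓  (s1,t7) ✓  (s2,t1) ✗  (s2,t2) ✗  (s3,t1) ✗  (s3,t7) ✗
Counterexamples (restrictor pairs failing the scope): 4.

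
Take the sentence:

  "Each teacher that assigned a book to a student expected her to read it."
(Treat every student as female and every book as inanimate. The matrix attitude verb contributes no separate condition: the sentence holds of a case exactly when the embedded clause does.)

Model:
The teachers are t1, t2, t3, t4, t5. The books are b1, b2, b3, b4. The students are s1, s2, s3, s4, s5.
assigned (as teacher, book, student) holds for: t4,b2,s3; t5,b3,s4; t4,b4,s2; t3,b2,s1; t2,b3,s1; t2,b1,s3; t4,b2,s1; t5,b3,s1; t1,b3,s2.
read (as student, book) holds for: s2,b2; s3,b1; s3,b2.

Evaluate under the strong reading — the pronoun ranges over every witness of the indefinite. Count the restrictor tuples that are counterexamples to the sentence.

"her" takes "a student" as antecedent and "it" takes "a book"; both are donkey pronouns co-varying with the restrictor.
Strong reading: for every (t,b,s) with assigned(t,b,s), read(s,b).
Restrictor triples: (t1,b3,s2)→read(s2,b3) ✗  (t2,b1,s3)→read(s3,b1) ✓  (t2,b3,s1)→read(s1,b3) ✗  (t3,b2,s1)→read(s1,b2) ✗  (t4,b2,s1)→read(s1,b2) ✗  (t4,b2,s3)→read(s3,b2) ✓  (t4,b4,s2)→read(s2,b4) ✗  (t5,b3,s1)→read(s1,b3) ✗  (t5,b3,s4)→read(s4,b3) ✗
Counterexamples (restrictor triples failing the scope): 7.

7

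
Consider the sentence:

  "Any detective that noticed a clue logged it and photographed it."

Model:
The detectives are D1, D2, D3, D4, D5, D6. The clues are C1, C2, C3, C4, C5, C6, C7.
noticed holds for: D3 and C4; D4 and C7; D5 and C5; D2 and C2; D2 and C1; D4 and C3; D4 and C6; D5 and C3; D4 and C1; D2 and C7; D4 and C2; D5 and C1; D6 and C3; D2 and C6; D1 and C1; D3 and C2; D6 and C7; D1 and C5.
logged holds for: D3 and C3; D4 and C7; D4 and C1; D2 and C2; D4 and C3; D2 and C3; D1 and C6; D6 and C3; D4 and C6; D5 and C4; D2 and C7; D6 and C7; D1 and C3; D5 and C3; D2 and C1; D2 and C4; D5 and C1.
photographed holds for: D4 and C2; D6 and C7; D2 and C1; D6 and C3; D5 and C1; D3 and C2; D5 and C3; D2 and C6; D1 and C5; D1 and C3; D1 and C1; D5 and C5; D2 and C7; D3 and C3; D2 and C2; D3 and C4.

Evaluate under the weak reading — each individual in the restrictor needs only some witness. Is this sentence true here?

"it" takes "a clue" as antecedent — a donkey pronoun bound across the clause boundary.
Weak reading: every detective d with some noticed-clue has at least one noticed-clue c such that logged(d,c) ∧ photographed(d,c).
Per detective: D1:✗  D2:✓  D3:✗  D4:✗  D5:✓  D6:✓
D1 has no witness among its noticed-clues.

False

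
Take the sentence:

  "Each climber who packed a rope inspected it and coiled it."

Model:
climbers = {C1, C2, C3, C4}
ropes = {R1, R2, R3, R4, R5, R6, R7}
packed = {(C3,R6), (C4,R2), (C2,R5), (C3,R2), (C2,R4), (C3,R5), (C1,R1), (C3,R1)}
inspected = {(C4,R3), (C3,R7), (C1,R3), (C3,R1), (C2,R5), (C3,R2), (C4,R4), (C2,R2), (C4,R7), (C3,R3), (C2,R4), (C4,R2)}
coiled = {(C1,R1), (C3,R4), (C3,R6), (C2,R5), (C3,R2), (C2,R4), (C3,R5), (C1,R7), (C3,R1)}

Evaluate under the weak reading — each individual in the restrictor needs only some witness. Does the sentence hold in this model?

False

"it" takes "a rope" as antecedent — a donkey pronoun bound across the clause boundary.
Weak reading: every climber c with some packed-rope has at least one packed-rope r such that inspected(c,r) ∧ coiled(c,r).
Per climber: C1:✗  C2:✓  C3:✓  C4:✗
C1 has no witness among its packed-ropes.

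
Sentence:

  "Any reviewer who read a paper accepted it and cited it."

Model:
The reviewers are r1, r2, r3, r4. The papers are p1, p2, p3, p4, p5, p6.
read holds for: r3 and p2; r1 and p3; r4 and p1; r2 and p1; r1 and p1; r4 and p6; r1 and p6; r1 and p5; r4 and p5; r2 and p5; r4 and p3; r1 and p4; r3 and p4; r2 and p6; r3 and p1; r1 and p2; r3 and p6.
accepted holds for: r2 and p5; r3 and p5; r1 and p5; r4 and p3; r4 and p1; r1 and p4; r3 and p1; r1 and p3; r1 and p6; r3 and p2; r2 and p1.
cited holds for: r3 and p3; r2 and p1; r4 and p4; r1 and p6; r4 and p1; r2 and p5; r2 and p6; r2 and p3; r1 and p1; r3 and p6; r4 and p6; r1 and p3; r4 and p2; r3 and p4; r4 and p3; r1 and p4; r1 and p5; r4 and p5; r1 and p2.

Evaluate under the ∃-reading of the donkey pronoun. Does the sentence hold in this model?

False

"it" takes "a paper" as antecedent — a donkey pronoun bound across the clause boundary.
Weak reading: every reviewer r with some read-paper has at least one read-paper p such that accepted(r,p) ∧ cited(r,p).
Per reviewer: r1:✓  r2:✓  r3:✗  r4:✓
r3 has no witness among its read-papers.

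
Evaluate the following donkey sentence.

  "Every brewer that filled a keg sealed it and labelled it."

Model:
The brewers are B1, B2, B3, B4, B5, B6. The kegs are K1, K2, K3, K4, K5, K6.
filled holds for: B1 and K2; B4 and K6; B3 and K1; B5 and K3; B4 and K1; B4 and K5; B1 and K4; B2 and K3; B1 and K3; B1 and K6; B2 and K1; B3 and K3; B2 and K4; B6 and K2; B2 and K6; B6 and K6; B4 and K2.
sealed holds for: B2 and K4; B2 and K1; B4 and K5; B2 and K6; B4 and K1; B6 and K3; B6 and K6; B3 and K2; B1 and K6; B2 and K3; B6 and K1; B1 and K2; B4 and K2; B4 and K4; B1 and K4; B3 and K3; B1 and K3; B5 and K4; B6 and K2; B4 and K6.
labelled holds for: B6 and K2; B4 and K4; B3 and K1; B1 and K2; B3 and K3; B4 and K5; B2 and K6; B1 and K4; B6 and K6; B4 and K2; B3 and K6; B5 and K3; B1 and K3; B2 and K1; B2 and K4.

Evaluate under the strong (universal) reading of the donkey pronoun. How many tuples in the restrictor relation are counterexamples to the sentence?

6

"it" takes "a keg" as antecedent — a donkey pronoun bound across the clause boundary.
Strong reading: for every (b,k) with filled(b,k), sealed(b,k) ∧ labelled(b,k).
Restrictor pairs: (B1,K2) ✓  (B1,K3) ✓  (B1,K4) ✓  (B1,K6) ✗  (B2,K1) ✓  (B2,K3) ✗  (B2,K4) ✓  (B2,K6) ✓  (B3,K1) ✗  (B3,K3) ✓  (B4,K1) ✗  (B4,K2) ✓  (B4,K5) ✓  (B4,K6) ✗  (B5,K3) ✗  (B6,K2) ✓  (B6,K6) ✓
Counterexamples (restrictor pairs failing the scope): 6.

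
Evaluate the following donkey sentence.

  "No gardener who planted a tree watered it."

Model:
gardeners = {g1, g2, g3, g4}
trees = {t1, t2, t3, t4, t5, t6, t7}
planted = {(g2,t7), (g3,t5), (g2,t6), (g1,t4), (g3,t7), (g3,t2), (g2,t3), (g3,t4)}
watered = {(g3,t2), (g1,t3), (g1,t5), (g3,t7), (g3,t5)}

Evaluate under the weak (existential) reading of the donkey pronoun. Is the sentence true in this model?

"it" takes "a tree" as antecedent — a donkey pronoun bound across the clause boundary.
Truth condition: for no (g,t) with planted(g,t) does watered(g,t) hold.
Restrictor pairs — does the scope hold? (g1,t4):fails  (g2,t3):fails  (g2,t6):fails  (g2,t7):fails  (g3,t2):holds  (g3,t4):fails  (g3,t5):holds  (g3,t7):holds
Scope holds for 3 pair(s), so the sentence is false.

False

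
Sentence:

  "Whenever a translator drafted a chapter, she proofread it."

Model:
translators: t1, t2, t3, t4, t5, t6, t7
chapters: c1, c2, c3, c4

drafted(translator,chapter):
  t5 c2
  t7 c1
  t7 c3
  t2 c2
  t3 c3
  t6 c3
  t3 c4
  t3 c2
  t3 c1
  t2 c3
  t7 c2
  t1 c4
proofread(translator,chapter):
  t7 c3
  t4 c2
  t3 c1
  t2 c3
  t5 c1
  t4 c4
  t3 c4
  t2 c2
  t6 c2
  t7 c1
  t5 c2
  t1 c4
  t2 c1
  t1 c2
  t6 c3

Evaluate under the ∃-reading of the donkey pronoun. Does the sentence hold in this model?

"it" takes "a chapter" as antecedent — a donkey pronoun bound across the clause boundary.
Weak reading: every translator t with some drafted-chapter has at least one drafted-chapter c such that proofread(t,c).
Per translator: t1:✓  t2:✓  t3:✓  t5:✓  t6:✓  t7:✓
Every translator in the restrictor has a witness.

True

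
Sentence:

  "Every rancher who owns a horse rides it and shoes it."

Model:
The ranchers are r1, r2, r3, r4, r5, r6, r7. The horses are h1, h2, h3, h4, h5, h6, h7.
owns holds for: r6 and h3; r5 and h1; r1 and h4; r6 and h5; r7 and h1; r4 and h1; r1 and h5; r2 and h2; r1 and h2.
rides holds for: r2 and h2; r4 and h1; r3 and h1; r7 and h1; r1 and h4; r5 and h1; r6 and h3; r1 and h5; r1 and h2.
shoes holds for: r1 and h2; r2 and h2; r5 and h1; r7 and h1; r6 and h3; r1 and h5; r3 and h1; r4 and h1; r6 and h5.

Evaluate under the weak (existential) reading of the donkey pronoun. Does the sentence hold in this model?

True

"it" takes "a horse" as antecedent — a donkey pronoun bound across the clause boundary.
Weak reading: every rancher r with some owns-horse has at least one owns-horse h such that rides(r,h) ∧ shoes(r,h).
Per rancher: r1:✓  r2:✓  r4:✓  r5:✓  r6:✓  r7:✓
Every rancher in the restrictor has a witness.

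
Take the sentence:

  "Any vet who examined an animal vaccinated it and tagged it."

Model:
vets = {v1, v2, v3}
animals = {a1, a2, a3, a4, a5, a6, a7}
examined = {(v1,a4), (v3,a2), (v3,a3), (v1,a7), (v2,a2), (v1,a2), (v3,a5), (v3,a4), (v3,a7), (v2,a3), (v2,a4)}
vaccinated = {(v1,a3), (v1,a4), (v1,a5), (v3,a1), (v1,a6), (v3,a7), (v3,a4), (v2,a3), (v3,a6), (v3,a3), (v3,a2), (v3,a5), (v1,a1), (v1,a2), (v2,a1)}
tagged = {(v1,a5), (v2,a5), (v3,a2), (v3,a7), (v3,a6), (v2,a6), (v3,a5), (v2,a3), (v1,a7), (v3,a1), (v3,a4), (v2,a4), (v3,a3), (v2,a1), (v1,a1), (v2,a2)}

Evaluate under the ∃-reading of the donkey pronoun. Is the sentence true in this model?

False

"it" takes "an animal" as antecedent — a donkey pronoun bound across the clause boundary.
Weak reading: every vet v with some examined-animal has at least one examined-animal a such that vaccinated(v,a) ∧ tagged(v,a).
Per vet: v1:✗  v2:✓  v3:✓
v1 has no witness among its examined-animals.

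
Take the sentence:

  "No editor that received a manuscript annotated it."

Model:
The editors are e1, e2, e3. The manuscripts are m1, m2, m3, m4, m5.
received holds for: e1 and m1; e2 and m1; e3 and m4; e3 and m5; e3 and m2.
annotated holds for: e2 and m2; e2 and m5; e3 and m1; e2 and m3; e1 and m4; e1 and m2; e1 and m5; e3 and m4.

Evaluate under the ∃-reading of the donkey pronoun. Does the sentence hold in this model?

"it" takes "a manuscript" as antecedent — a donkey pronoun bound across the clause boundary.
Truth condition: for no (e,m) with received(e,m) does annotated(e,m) hold.
Restrictor pairs — does the scope hold? (e1,m1):fails  (e2,m1):fails  (e3,m2):fails  (e3,m4):holds  (e3,m5):fails
Scope holds for 1 pair(s), so the sentence is false.

False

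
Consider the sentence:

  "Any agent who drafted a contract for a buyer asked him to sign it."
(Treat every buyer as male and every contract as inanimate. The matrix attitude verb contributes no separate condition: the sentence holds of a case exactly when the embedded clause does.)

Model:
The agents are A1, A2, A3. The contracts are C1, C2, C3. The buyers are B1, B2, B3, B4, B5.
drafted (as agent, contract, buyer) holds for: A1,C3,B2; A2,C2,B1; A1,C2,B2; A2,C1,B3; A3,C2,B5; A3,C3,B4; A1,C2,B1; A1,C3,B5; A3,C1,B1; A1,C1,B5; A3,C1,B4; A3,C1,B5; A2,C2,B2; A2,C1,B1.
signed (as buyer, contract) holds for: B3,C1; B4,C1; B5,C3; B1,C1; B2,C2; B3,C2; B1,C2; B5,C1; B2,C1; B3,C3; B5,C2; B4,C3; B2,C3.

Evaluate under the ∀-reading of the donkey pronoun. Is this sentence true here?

True

"him" takes "a buyer" as antecedent and "it" takes "a contract"; both are donkey pronouns co-varying with the restrictor.
Strong reading: for every (a,c,b) with drafted(a,c,b), signed(b,c).
Restrictor triples: (A1,C1,B5)→signed(B5,C1) ✓  (A1,C2,B1)→signed(B1,C2) ✓  (A1,C2,B2)→signed(B2,C2) ✓  (A1,C3,B2)→signed(B2,C3) ✓  (A1,C3,B5)→signed(B5,C3) ✓  (A2,C1,B1)→signed(B1,C1) ✓  (A2,C1,B3)→signed(B3,C1) ✓  (A2,C2,B1)→signed(B1,C2) ✓  (A2,C2,B2)→signed(B2,C2) ✓  (A3,C1,B1)→signed(B1,C1) ✓  (A3,C1,B4)→signed(B4,C1) ✓  (A3,C1,B5)→signed(B5,C1) ✓  (A3,C2,B5)→signed(B5,C2) ✓  (A3,C3,B4)→signed(B4,C3) ✓
Every restrictor triple satisfies the scope.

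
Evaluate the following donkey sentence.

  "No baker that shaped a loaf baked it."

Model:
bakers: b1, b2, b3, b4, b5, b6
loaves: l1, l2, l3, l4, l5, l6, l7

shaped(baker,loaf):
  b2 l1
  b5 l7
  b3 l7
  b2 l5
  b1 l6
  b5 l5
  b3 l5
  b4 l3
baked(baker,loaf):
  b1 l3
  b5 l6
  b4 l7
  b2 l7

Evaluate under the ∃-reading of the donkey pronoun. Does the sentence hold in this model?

"it" takes "a loaf" as antecedent — a donkey pronoun bound across the clause boundary.
Truth condition: for no (b,l) with shaped(b,l) does baked(b,l) hold.
Restrictor pairs — does the scope hold? (b1,l6):fails  (b2,l1):fails  (b2,l5):fails  (b3,l5):fails  (b3,l7):fails  (b4,l3):fails  (b5,l5):fails  (b5,l7):fails
Scope holds for no restrictor pair, so the sentence is true.

True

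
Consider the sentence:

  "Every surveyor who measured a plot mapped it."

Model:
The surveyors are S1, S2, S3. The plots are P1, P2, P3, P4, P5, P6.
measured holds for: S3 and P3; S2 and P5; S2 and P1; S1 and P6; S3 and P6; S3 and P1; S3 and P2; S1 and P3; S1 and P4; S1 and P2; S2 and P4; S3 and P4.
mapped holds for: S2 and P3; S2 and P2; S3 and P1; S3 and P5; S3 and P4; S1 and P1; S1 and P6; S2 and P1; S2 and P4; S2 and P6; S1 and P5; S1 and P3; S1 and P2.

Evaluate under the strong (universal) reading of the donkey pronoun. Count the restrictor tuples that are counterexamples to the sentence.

5

"it" takes "a plot" as antecedent — a donkey pronoun bound across the clause boundary.
Strong reading: for every (s,p) with measured(s,p), mapped(s,p).
Restrictor pairs: (S1,P2) ✓  (S1,P3) ✓  (S1,P4) ✗  (S1,P6) ✓  (S2,P1) ✓  (S2,P4) ✓  (S2,P5) ✗  (S3,P1) ✓  (S3,P2) ✗  (S3,P3) ✗  (S3,P4) ✓  (S3,P6) ✗
Counterexamples (restrictor pairs failing the scope): 5.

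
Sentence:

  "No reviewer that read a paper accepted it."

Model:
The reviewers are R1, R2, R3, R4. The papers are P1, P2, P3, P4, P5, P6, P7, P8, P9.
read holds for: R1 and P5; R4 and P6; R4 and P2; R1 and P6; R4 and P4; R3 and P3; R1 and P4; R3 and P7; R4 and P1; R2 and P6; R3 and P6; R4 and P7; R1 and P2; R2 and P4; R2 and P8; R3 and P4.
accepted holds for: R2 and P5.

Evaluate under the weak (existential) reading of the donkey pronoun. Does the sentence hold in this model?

True

"it" takes "a paper" as antecedent — a donkey pronoun bound across the clause boundary.
Truth condition: for no (r,p) with read(r,p) does accepted(r,p) hold.
Restrictor pairs — does the scope hold? (R1,P2):fails  (R1,P4):fails  (R1,P5):fails  (R1,P6):fails  (R2,P4):fails  (R2,P6):fails  (R2,P8):fails  (R3,P3):fails  (R3,P4):fails  (R3,P6):fails  (R3,P7):fails  (R4,P1):fails  (R4,P2):fails  (R4,P4):fails  (R4,P6):fails  (R4,P7):fails
Scope holds for no restrictor pair, so the sentence is true.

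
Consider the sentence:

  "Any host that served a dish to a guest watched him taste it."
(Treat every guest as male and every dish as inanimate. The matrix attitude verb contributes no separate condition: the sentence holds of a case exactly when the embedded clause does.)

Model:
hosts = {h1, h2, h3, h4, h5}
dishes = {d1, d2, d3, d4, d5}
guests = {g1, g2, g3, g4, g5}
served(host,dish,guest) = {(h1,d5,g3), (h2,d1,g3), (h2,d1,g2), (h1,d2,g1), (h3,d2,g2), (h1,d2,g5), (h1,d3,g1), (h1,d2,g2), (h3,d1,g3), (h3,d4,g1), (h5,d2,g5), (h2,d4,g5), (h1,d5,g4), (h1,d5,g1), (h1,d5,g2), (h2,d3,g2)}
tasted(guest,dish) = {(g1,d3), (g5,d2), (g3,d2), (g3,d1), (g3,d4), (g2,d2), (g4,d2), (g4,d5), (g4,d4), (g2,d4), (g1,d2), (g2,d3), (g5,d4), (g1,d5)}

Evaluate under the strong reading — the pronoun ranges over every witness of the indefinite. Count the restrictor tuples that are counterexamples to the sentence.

4

"him" takes "a guest" as antecedent and "it" takes "a dish"; both are donkey pronouns co-varying with the restrictor.
Strong reading: for every (h,d,g) with served(h,d,g), tasted(g,d).
Restrictor triples: (h1,d2,g1)→tasted(g1,d2) ✓  (h1,d2,g2)→tasted(g2,d2) ✓  (h1,d2,g5)→tasted(g5,d2) ✓  (h1,d3,g1)→tasted(g1,d3) ✓  (h1,d5,g1)→tasted(g1,d5) ✓  (h1,d5,g2)→tasted(g2,d5) ✗  (h1,d5,g3)→tasted(g3,d5) ✗  (h1,d5,g4)→tasted(g4,d5) ✓  (h2,d1,g2)→tasted(g2,d1) ✗  (h2,d1,g3)→tasted(g3,d1) ✓  (h2,d3,g2)→tasted(g2,d3) ✓  (h2,d4,g5)→tasted(g5,d4) ✓  (h3,d1,g3)→tasted(g3,d1) ✓  (h3,d2,g2)→tasted(g2,d2) ✓  (h3,d4,g1)→tasted(g1,d4) ✗  (h5,d2,g5)→tasted(g5,d2) ✓
Counterexamples (restrictor triples failing the scope): 4.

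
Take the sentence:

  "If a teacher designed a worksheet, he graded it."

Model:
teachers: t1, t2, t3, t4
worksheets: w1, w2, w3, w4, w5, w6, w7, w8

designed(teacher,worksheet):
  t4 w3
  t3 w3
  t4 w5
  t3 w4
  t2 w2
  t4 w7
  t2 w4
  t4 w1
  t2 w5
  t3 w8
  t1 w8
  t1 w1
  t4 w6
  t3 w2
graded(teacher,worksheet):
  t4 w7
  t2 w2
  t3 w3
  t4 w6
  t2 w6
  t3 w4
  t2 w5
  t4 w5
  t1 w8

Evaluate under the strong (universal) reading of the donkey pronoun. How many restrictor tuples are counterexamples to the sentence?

6

"it" takes "a worksheet" as antecedent — a donkey pronoun bound across the clause boundary.
Strong reading: for every (t,w) with designed(t,w), graded(t,w).
Restrictor pairs: (t1,w1) ✗  (t1,w8) ✓  (t2,w2) ✓  (t2,w4) ✗  (t2,w5) ✓  (t3,w2) ✗  (t3,w3) ✓  (t3,w4) ✓  (t3,w8) ✗  (t4,w1) ✗  (t4,w3) ✗  (t4,w5) ✓  (t4,w6) ✓  (t4,w7) ✓
Counterexamples (restrictor pairs failing the scope): 6.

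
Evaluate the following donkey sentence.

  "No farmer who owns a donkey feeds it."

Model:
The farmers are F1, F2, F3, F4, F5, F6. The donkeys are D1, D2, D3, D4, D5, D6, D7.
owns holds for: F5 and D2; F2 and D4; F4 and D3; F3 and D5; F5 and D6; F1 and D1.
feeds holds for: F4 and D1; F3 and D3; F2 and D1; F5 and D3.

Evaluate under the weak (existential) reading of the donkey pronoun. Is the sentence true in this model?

True

"it" takes "a donkey" as antecedent — a donkey pronoun bound across the clause boundary.
Truth condition: for no (f,d) with owns(f,d) does feeds(f,d) hold.
Restrictor pairs — does the scope hold? (F1,D1):fails  (F2,D4):fails  (F3,D5):fails  (F4,D3):fails  (F5,D2):fails  (F5,D6):fails
Scope holds for no restrictor pair, so the sentence is true.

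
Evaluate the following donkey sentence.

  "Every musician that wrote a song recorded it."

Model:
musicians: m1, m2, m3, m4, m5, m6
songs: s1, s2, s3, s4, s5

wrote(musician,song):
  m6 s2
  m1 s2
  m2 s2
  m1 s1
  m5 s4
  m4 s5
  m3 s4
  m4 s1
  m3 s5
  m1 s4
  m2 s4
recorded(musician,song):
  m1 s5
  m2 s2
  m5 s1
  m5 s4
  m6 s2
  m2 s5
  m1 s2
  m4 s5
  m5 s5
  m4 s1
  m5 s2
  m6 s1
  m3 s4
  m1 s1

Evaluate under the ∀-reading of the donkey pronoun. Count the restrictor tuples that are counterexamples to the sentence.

3

"it" takes "a song" as antecedent — a donkey pronoun bound across the clause boundary.
Strong reading: for every (m,s) with wrote(m,s), recorded(m,s).
Restrictor pairs: (m1,s1) ✓  (m1,s2) ✓  (m1,s4) ✗  (m2,s2) ✓  (m2,s4) ✗  (m3,s4) ✓  (m3,s5) ✗  (m4,s1) ✓  (m4,s5) ✓  (m5,s4) ✓  (m6,s2) ✓
Counterexamples (restrictor pairs failing the scope): 3.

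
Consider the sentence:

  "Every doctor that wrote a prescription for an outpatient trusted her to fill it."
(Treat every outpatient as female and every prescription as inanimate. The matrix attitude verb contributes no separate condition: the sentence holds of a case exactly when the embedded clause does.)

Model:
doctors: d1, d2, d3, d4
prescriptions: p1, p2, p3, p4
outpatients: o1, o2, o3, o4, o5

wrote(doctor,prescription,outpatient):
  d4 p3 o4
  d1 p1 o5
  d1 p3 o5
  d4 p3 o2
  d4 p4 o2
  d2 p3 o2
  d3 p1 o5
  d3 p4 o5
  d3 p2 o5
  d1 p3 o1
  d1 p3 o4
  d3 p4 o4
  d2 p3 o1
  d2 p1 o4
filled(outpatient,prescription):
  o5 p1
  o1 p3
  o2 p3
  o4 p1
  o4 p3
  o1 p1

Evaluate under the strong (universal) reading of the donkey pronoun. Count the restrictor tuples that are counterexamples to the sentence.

5

"her" takes "an outpatient" as antecedent and "it" takes "a prescription"; both are donkey pronouns co-varying with the restrictor.
Strong reading: for every (d,p,o) with wrote(d,p,o), filled(o,p).
Restrictor triples: (d1,p1,o5)→filled(o5,p1) ✓  (d1,p3,o1)→filled(o1,p3) ✓  (d1,p3,o4)→filled(o4,p3) ✓  (d1,p3,o5)→filled(o5,p3) ✗  (d2,p1,o4)→filled(o4,p1) ✓  (d2,p3,o1)→filled(o1,p3) ✓  (d2,p3,o2)→filled(o2,p3) ✓  (d3,p1,o5)→filled(o5,p1) ✓  (d3,p2,o5)→filled(o5,p2) ✗  (d3,p4,o4)→filled(o4,p4) ✗  (d3,p4,o5)→filled(o5,p4) ✗  (d4,p3,o2)→filled(o2,p3) ✓  (d4,p3,o4)→filled(o4,p3) ✓  (d4,p4,o2)→filled(o2,p4) ✗
Counterexamples (restrictor triples failing the scope): 5.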